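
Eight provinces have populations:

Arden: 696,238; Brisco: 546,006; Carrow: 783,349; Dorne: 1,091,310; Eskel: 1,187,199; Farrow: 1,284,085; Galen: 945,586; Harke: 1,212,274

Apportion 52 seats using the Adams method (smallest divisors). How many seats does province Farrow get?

9

Standard divisor 7746047/52 ≈ 148962.442; standard quotas: Arden 4.674, Brisco 3.665, Carrow 5.259, Dorne 7.326, Eskel 7.970, Farrow 8.620, Galen 6.348, Harke 8.138.
Rounding up gives 5, 4, 6, 8, 8, 9, 7, 9 = 56 seats, so the divisor must be adjusted.
With modified divisor 159100: modified quotas Arden 4.376, Brisco 3.432, Carrow 4.924, Dorne 6.859, Eskel 7.462, Farrow 8.071, Galen 5.943, Harke 7.620.
Rounding up: Arden 5, Brisco 4, Carrow 5, Dorne 7, Eskel 8, Farrow 9, Galen 6, Harke 8 (total 52).
Farrow receives 9.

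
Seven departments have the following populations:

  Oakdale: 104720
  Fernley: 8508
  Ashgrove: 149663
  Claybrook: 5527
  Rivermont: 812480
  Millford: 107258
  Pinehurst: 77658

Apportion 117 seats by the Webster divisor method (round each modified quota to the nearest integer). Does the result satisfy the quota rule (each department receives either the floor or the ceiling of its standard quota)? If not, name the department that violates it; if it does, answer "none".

Standard quotas: Oakdale 9.679, Fernley 0.786, Ashgrove 13.833, Claybrook 0.511, Rivermont 75.098, Millford 9.914, Pinehurst 7.178.
Webster allocation: Oakdale 10, Fernley 1, Ashgrove 14, Claybrook 1, Rivermont 74, Millford 10, Pinehurst 7.
Rivermont has quota 75.098 (lower 75, upper 76) but receives 74 — outside the quota interval.

Rivermont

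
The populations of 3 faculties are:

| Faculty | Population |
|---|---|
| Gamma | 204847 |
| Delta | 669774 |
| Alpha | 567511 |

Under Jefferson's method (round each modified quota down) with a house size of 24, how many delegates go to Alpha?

Standard divisor 1442132/24 ≈ 60088.833; standard quotas: Gamma 3.409, Delta 11.146, Alpha 9.445.
Rounding down gives 3, 11, 9 = 23 seats, so the divisor must be adjusted.
With modified divisor 56300: modified quotas Gamma 3.638, Delta 11.897, Alpha 10.080.
Rounding down: Gamma 3, Delta 11, Alpha 10 (total 24).
Alpha receives 10.

10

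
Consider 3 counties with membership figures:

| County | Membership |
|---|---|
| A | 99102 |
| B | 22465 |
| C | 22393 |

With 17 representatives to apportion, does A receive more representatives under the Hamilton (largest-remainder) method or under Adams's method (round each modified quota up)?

Hamilton: A 12, B 3, C 2.
Adams: A 11, B 3, C 3.
A gets 12 under Hamilton and 11 under Adams.

Hamilton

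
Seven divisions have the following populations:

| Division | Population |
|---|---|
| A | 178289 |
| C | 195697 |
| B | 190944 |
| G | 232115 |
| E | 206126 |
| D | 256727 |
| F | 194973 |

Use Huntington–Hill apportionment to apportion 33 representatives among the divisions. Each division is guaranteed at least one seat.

With divisor 43678: modified quotas A 4.082, C 4.480, B 4.372, G 5.314, E 4.719, D 5.878, F 4.464.
Geometric-mean thresholds: A √(4·5)=4.472, C √(4·5)=4.472, B √(4·5)=4.472, G √(5·6)=5.477, E √(4·5)=4.472, D √(5·6)=5.477, F √(4·5)=4.472.
Each quota rounded against its threshold gives A 4, C 5, B 4, G 5, E 5, D 6, F 4 (total 33).

A 4, C 5, B 4, G 5, E 5, D 6, F 4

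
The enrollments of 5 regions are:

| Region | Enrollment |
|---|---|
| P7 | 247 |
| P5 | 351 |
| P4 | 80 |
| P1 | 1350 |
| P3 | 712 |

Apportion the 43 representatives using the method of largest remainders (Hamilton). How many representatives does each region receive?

P7=4, P5=6, P4=1, P1=21, P3=11

Total 2740; standard divisor 2740/43 ≈ 63.721.
Standard quotas: P7 3.876, P5 5.508, P4 1.255, P1 21.186, P3 11.174.
Lower quotas: P7 3, P5 5, P4 1, P1 21, P3 11 (sum 41, leaving 2 seats).
Remainders in descending order: P7 0.876, P5 0.508, P4 0.255, P1 0.186, P3 0.174.
Largest remainders: P7, P5 receive the extra seats.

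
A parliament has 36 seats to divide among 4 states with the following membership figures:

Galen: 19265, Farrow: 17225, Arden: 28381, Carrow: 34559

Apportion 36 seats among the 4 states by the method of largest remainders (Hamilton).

Galen: 7; Farrow: 6; Arden: 10; Carrow: 13

The standard divisor is 99430/36 ≈ 2761.944.
Standard quotas: Galen 6.9752, Farrow 6.2365, Arden 10.2757, Carrow 12.5126.
Lower quotas: Galen 6, Farrow 6, Arden 10, Carrow 12 (sum 34, leaving 2 seats).
Remainders in descending order: Galen 0.9752, Carrow 0.5126, Arden 0.2757, Farrow 0.2365.
Largest remainders: Galen, Carrow receive the extra seats.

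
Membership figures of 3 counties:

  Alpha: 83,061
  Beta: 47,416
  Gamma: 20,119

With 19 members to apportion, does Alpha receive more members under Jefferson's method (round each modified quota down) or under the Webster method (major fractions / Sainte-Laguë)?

Jefferson: Alpha 11, Beta 6, Gamma 2.
Webster: Alpha 10, Beta 6, Gamma 3.
Alpha gets 11 under Jefferson and 10 under Webster.

Jefferson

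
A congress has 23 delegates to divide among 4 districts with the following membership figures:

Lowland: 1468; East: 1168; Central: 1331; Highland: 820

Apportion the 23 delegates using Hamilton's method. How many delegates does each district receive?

Lowland 7; East 6; Central 6; Highland 4

Standard divisor: 4787 ÷ 23 ≈ 208.13.
Standard quotas: Lowland 7.053, East 5.612, Central 6.395, Highland 3.940.
Lower quotas: Lowland 7, East 5, Central 6, Highland 3 (sum 21, leaving 2 seats).
Remainders in descending order: Highland 0.940, East 0.612, Central 0.395, Lowland 0.053.
The surplus seats go to Highland, East.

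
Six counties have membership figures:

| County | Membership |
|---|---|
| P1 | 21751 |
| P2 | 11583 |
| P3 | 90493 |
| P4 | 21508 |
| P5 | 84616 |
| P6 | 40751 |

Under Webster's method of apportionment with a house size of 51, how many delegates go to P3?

Standard divisor 270702/51 ≈ 5307.882; standard quotas: P1 4.098, P2 2.182, P3 17.049, P4 4.052, P5 15.942, P6 7.677.
Rounding to the nearest integer gives P1 4, P2 2, P3 17, P4 4, P5 16, P6 8 — total 51, matching the house size, so no adjustment is needed.
P3 receives 17.

17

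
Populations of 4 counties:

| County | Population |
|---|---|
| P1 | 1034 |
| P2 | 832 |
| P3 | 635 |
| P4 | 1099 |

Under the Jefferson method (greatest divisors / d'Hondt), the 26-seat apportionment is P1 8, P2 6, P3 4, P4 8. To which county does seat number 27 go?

P3

Priority for the next seat is population ÷ (current seats + 1).
Priorities: P1 114.889, P2 118.857, P3 127.000, P4 122.111.
Highest priority: P3.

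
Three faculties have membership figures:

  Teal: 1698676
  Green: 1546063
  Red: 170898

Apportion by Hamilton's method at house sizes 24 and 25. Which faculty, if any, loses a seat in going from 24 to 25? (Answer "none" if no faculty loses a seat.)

At 24 seats: Teal 12, Green 11, Red 1.
At 25 seats: Teal 13, Green 11, Red 1.
No faculty's allocation decreased.

none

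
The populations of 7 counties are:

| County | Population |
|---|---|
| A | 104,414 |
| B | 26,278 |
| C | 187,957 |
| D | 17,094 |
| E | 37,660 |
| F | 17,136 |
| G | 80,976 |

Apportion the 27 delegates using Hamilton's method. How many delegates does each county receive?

A 6, B 1, C 11, D 1, E 2, F 1, G 5

The standard divisor is 471515/27 ≈ 17463.519.
Standard quotas: A 5.9790, B 1.5047, C 10.7628, D 0.9788, E 2.1565, F 0.9812, G 4.6369.
Lower quotas: A 5, B 1, C 10, D 0, E 2, F 0, G 4 (sum 22, leaving 5 seats).
Remainders in descending order: F 0.9812, A 0.9790, D 0.9788, C 0.7628, G 0.6369, B 0.5047, E 0.1565.
The surplus seats go to F, A, D, C, G.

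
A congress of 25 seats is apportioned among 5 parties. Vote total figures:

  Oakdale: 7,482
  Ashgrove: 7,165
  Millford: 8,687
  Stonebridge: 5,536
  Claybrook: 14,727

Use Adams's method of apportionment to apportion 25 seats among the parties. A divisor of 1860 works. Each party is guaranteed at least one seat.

Oakdale: 5, Ashgrove: 4, Millford: 5, Stonebridge: 3, Claybrook: 8

With modified divisor 1860: modified quotas Oakdale 4.023, Ashgrove 3.852, Millford 4.670, Stonebridge 2.976, Claybrook 7.918.
Rounding up: Oakdale 5, Ashgrove 4, Millford 5, Stonebridge 3, Claybrook 8 (total 25).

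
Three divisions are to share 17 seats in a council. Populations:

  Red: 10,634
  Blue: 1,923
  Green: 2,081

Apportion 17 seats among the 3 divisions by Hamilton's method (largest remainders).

Red 12; Blue 2; Green 3

Standard divisor: 14638 ÷ 17 ≈ 861.059.
Standard quotas: Red 12.3499, Blue 2.2333, Green 2.4168.
Lower quotas: Red 12, Blue 2, Green 2 (sum 16, leaving 1 seat).
Remainders in descending order: Green 0.4168, Red 0.3499, Blue 0.2333.
Largest remainder: Green receives the extra seat.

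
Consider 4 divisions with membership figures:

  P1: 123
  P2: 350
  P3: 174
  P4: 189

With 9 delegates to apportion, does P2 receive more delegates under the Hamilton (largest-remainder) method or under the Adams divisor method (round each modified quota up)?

Hamilton

Hamilton: P1 1, P2 4, P3 2, P4 2.
Adams: P1 2, P2 3, P3 2, P4 2.
P2 gets 4 under Hamilton and 3 under Adams.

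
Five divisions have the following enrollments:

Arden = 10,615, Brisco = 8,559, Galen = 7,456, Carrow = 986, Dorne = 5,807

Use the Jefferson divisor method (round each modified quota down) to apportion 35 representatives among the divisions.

Standard divisor 33423/35 ≈ 954.943; standard quotas: Arden 11.116, Brisco 8.963, Galen 7.808, Carrow 1.033, Dorne 6.081.
Rounding down gives 11, 8, 7, 1, 6 = 33 seats, so the divisor must be adjusted.
With modified divisor 900: modified quotas Arden 11.794, Brisco 9.510, Galen 8.284, Carrow 1.096, Dorne 6.452.
Rounding down: Arden 11, Brisco 9, Galen 8, Carrow 1, Dorne 6 (total 35).

Arden 11, Brisco 9, Galen 8, Carrow 1, Dorne 6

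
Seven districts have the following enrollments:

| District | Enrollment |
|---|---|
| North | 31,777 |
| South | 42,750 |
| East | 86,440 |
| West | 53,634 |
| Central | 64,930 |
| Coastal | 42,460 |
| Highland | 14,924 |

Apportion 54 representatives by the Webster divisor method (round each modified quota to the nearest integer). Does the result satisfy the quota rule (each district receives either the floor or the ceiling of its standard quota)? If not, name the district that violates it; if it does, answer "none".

Standard quotas: North 5.093, South 6.852, East 13.854, West 8.596, Central 10.407, Coastal 6.805, Highland 2.392.
Webster allocation: North 5, South 7, East 14, West 9, Central 10, Coastal 7, Highland 2.
Every allocation lies between the lower and upper quota.

none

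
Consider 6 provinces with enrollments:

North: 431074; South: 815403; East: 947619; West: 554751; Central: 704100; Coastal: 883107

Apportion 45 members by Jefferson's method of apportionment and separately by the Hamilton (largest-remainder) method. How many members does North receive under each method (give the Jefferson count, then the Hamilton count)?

4 and 5

Jefferson: North 4, South 9, East 10, West 6, Central 7, Coastal 9.
Hamilton: North 5, South 8, East 10, West 6, Central 7, Coastal 9.
North gets 4 under Jefferson and 5 under Hamilton.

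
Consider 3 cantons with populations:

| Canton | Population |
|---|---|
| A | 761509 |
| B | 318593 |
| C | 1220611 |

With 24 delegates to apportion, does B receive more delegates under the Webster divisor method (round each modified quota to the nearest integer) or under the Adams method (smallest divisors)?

Adams

Webster: A 8, B 3, C 13.
Adams: A 8, B 4, C 12.
B gets 3 under Webster and 4 under Adams.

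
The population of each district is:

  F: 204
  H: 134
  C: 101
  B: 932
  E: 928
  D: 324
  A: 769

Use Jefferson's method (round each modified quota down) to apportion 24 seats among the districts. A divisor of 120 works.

F: 1, H: 1, C: 0, B: 7, E: 7, D: 2, A: 6

With modified divisor 120: modified quotas F 1.700, H 1.117, C 0.842, B 7.767, E 7.733, D 2.700, A 6.408.
Rounding down: F 1, H 1, C 0, B 7, E 7, D 2, A 6 (total 24).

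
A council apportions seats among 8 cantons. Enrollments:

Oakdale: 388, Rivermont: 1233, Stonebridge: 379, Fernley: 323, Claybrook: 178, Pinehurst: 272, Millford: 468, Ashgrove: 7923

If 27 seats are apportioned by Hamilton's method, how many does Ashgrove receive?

Total 11164; standard divisor 11164/27 ≈ 413.481.
Standard quotas: Oakdale 0.9384, Rivermont 2.9820, Stonebridge 0.9166, Fernley 0.7812, Claybrook 0.4305, Pinehurst 0.6578, Millford 1.1319, Ashgrove 19.1617.
Lower quotas: Oakdale 0, Rivermont 2, Stonebridge 0, Fernley 0, Claybrook 0, Pinehurst 0, Millford 1, Ashgrove 19 (sum 22, leaving 5 seats).
Remainders in descending order: Rivermont 0.9820, Oakdale 0.9384, Stonebridge 0.9166, Fernley 0.7812, Pinehurst 0.6578, Claybrook 0.4305, Ashgrove 0.1617, Millford 0.1319.
The surplus seats go to Rivermont, Oakdale, Stonebridge, Fernley, Pinehurst.
Ashgrove receives 19.

19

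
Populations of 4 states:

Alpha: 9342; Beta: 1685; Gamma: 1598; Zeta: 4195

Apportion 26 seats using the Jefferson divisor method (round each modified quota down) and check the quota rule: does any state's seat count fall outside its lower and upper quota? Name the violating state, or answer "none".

none

Standard quotas: Alpha 14.441, Beta 2.605, Gamma 2.470, Zeta 6.485.
Jefferson allocation: Alpha 15, Beta 2, Gamma 2, Zeta 7.
Every allocation lies between the lower and upper quota.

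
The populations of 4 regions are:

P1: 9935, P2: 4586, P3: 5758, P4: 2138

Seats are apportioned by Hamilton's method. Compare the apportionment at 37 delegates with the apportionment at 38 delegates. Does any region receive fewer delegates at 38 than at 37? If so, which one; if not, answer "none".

P4

At 37 seats: P1 16, P2 8, P3 9, P4 4.
At 38 seats: P1 17, P2 8, P3 10, P4 3.
P4 drops from 4 to 3.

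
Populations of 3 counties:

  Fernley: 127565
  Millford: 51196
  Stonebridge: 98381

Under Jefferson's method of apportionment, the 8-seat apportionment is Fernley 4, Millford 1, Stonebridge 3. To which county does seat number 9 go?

Millford

Priority for the next seat is population ÷ (current seats + 1).
Priorities: Fernley 25513.000, Millford 25598.000, Stonebridge 24595.250.
Highest priority: Millford.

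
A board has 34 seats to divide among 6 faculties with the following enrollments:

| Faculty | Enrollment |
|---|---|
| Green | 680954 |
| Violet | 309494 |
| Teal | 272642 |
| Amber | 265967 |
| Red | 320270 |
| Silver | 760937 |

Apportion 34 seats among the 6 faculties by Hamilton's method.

Green=9, Violet=4, Teal=4, Amber=3, Red=4, Silver=10

Total 2610264; standard divisor 2610264/34 ≈ 76772.471.
Standard quotas: Green 8.8698, Violet 4.0313, Teal 3.5513, Amber 3.4644, Red 4.1717, Silver 9.9116.
Lower quotas: Green 8, Violet 4, Teal 3, Amber 3, Red 4, Silver 9 (sum 31, leaving 3 seats).
Remainders in descending order: Silver 0.9116, Green 0.8698, Teal 0.5513, Amber 0.4644, Red 0.1717, Violet 0.0313.
Largest remainders: Silver, Green, Teal receive the extra seats.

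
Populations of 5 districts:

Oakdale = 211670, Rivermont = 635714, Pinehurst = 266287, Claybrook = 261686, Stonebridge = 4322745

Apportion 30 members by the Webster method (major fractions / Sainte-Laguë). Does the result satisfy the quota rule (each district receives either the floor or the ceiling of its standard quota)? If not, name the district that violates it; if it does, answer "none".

Stonebridge

Standard quotas: Oakdale 1.114, Rivermont 3.347, Pinehurst 1.402, Claybrook 1.378, Stonebridge 22.759.
Webster allocation: Oakdale 1, Rivermont 3, Pinehurst 1, Claybrook 1, Stonebridge 24.
Stonebridge has quota 22.759 (lower 22, upper 23) but receives 24 — outside the quota interval.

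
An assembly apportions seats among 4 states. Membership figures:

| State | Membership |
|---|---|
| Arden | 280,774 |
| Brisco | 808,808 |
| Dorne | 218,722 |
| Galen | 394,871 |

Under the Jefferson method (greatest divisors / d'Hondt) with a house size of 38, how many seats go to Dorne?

5

Standard divisor 1703175/38 ≈ 44820.395; standard quotas: Arden 6.264, Brisco 18.046, Dorne 4.880, Galen 8.810.
Rounding down gives 6, 18, 4, 8 = 36 seats, so the divisor must be adjusted.
With modified divisor 43200: modified quotas Arden 6.499, Brisco 18.722, Dorne 5.063, Galen 9.141.
Rounding down: Arden 6, Brisco 18, Dorne 5, Galen 9 (total 38).
Dorne receives 5.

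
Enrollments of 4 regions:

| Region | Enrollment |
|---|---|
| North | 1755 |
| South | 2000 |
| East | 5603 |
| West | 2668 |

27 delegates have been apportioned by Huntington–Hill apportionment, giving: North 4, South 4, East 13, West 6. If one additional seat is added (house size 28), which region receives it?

Priority for the next seat is population ÷ (√(s·(s+1))).
Priorities: North 392.430, South 447.214, East 415.322, West 411.681.
Highest priority: South.

South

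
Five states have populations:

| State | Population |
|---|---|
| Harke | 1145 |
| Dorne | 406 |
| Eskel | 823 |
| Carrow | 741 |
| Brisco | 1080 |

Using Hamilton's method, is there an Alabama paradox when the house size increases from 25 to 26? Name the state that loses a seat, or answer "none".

At 25 seats: Harke 7, Dorne 2, Eskel 5, Carrow 4, Brisco 7.
At 26 seats: Harke 7, Dorne 2, Eskel 5, Carrow 5, Brisco 7.
No state's allocation decreased.

none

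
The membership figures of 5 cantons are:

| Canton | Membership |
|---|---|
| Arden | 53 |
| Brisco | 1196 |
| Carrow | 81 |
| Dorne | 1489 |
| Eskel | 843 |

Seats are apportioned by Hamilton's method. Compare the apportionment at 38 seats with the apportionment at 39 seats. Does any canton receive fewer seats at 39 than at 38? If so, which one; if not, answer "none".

Arden

At 38 seats: Arden 1, Brisco 12, Carrow 1, Dorne 15, Eskel 9.
At 39 seats: Arden 0, Brisco 13, Carrow 1, Dorne 16, Eskel 9.
Arden drops from 1 to 0.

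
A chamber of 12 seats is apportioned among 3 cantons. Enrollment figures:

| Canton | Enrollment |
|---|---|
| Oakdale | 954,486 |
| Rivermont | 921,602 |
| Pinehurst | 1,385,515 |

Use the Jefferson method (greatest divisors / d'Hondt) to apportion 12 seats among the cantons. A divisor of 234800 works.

Oakdale=4, Rivermont=3, Pinehurst=5

With modified divisor 234800: modified quotas Oakdale 4.065, Rivermont 3.925, Pinehurst 5.901.
Rounding down: Oakdale 4, Rivermont 3, Pinehurst 5 (total 12).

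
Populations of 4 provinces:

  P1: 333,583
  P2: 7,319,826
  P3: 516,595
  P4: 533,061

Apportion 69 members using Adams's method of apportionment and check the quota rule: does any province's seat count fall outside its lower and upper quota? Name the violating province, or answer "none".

Standard quotas: P1 2.645, P2 58.033, P3 4.096, P4 4.226.
Adams allocation: P1 3, P2 57, P3 4, P4 5.
P2 has quota 58.033 (lower 58, upper 59) but receives 57 — outside the quota interval.

P2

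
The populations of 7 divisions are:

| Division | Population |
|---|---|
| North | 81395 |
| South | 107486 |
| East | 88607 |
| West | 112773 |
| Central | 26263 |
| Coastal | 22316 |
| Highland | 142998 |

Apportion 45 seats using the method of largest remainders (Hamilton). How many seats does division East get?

7

Standard divisor: 581838 ÷ 45 ≈ 12929.733.
Standard quotas: North 6.2952, South 8.3131, East 6.8530, West 8.7220, Central 2.0312, Coastal 1.7259, Highland 11.0596.
Lower quotas: North 6, South 8, East 6, West 8, Central 2, Coastal 1, Highland 11 (sum 42, leaving 3 seats).
Remainders in descending order: East 0.8530, Coastal 0.7259, West 0.7220, South 0.3131, North 0.2952, Highland 0.0596, Central 0.0312.
The surplus seats go to East, Coastal, West.
East receives 7.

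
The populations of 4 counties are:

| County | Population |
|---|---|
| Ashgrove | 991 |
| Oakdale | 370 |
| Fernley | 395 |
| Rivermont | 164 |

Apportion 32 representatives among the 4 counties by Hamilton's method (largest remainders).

Ashgrove=16, Oakdale=6, Fernley=7, Rivermont=3

Standard divisor: 1920 ÷ 32 = 60.
Standard quotas: Ashgrove 16.517, Oakdale 6.167, Fernley 6.583, Rivermont 2.733.
Lower quotas: Ashgrove 16, Oakdale 6, Fernley 6, Rivermont 2 (sum 30, leaving 2 seats).
Remainders in descending order: Rivermont 0.733, Fernley 0.583, Ashgrove 0.517, Oakdale 0.167.
Largest remainders: Rivermont, Fernley receive the extra seats.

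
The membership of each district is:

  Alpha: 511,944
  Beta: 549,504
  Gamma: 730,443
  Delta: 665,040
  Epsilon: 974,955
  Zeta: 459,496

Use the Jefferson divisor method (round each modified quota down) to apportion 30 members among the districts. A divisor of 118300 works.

With modified divisor 118300: modified quotas Alpha 4.328, Beta 4.645, Gamma 6.174, Delta 5.622, Epsilon 8.241, Zeta 3.884.
Rounding down: Alpha 4, Beta 4, Gamma 6, Delta 5, Epsilon 8, Zeta 3 (total 30).

Alpha 4; Beta 4; Gamma 6; Delta 5; Epsilon 8; Zeta 3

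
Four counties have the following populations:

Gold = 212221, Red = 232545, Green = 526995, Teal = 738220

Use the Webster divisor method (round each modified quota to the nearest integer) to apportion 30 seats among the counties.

Standard divisor 1709981/30 ≈ 56999.367; standard quotas: Gold 3.723, Red 4.080, Green 9.246, Teal 12.951.
Rounding to the nearest integer gives Gold 4, Red 4, Green 9, Teal 13 — total 30, matching the house size, so no adjustment is needed.

Gold 4, Red 4, Green 9, Teal 13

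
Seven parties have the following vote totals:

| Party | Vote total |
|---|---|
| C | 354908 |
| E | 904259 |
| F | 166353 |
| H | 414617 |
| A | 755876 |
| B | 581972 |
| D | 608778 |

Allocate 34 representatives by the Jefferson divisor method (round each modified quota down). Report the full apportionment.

C=3; E=8; F=1; H=4; A=7; B=5; D=6

Standard divisor 3786763/34 ≈ 111375.382; standard quotas: C 3.187, E 8.119, F 1.494, H 3.723, A 6.787, B 5.225, D 5.466.
Rounding down gives 3, 8, 1, 3, 6, 5, 5 = 31 seats, so the divisor must be adjusted.
With modified divisor 101000: modified quotas C 3.514, E 8.953, F 1.647, H 4.105, A 7.484, B 5.762, D 6.028.
Rounding down: C 3, E 8, F 1, H 4, A 7, B 5, D 6 (total 34).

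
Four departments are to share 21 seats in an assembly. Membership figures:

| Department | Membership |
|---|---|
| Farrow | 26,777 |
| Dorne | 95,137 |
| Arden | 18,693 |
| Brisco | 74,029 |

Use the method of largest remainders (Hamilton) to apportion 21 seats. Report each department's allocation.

Standard divisor: 214636 ÷ 21 ≈ 10220.762.
Standard quotas: Farrow 2.6199, Dorne 9.3082, Arden 1.8289, Brisco 7.2430.
Lower quotas: Farrow 2, Dorne 9, Arden 1, Brisco 7 (sum 19, leaving 2 seats).
Remainders in descending order: Arden 0.8289, Farrow 0.6199, Dorne 0.3082, Brisco 0.2430.
The surplus seats go to Arden, Farrow.

Farrow: 3; Dorne: 9; Arden: 2; Brisco: 7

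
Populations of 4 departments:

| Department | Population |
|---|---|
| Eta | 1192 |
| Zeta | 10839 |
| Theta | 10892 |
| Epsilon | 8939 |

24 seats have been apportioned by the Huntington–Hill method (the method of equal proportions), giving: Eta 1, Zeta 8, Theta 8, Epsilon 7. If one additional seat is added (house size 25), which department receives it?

Theta

Priority for the next seat is population ÷ (√(s·(s+1))).
Priorities: Eta 842.871, Zeta 1277.388, Theta 1283.635, Epsilon 1194.524.
Highest priority: Theta.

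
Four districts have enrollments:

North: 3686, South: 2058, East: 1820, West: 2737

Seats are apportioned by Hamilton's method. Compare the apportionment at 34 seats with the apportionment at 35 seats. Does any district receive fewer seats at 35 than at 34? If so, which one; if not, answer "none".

At 34 seats: North 12, South 7, East 6, West 9.
At 35 seats: North 13, South 7, East 6, West 9.
No district's allocation decreased.

none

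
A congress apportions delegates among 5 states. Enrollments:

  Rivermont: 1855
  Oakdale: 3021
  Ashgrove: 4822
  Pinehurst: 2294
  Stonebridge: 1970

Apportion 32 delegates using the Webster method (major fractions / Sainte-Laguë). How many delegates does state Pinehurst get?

Standard divisor 13962/32 ≈ 436.312; standard quotas: Rivermont 4.252, Oakdale 6.924, Ashgrove 11.052, Pinehurst 5.258, Stonebridge 4.515.
Rounding to the nearest integer gives Rivermont 4, Oakdale 7, Ashgrove 11, Pinehurst 5, Stonebridge 5 — total 32, matching the house size, so no adjustment is needed.
Pinehurst receives 5.

5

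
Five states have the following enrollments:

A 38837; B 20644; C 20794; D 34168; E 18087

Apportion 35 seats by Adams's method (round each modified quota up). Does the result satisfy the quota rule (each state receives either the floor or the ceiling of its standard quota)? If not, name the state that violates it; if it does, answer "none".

none

Standard quotas: A 10.257, B 5.452, C 5.492, D 9.023, E 4.777.
Adams allocation: A 10, B 5, C 6, D 9, E 5.
Every allocation lies between the lower and upper quota.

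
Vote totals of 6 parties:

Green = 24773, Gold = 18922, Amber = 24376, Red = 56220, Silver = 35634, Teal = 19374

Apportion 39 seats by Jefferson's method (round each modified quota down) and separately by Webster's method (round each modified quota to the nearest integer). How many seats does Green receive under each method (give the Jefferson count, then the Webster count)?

5 and 6

Jefferson: Green 5, Gold 4, Amber 5, Red 13, Silver 8, Teal 4.
Webster: Green 6, Gold 4, Amber 5, Red 12, Silver 8, Teal 4.
Green gets 5 under Jefferson and 6 under Webster.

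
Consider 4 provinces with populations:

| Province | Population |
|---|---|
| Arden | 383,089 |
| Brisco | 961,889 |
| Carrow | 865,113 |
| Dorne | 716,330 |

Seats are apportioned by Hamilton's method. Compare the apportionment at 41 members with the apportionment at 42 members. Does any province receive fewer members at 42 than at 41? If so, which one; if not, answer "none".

none

At 41 seats: Arden 5, Brisco 14, Carrow 12, Dorne 10.
At 42 seats: Arden 6, Brisco 14, Carrow 12, Dorne 10.
No province's allocation decreased.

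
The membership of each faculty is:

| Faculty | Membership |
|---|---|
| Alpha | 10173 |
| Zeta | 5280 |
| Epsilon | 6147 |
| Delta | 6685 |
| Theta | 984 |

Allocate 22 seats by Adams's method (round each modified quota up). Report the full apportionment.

Standard divisor 29269/22 ≈ 1330.409; standard quotas: Alpha 7.647, Zeta 3.969, Epsilon 4.620, Delta 5.025, Theta 0.740.
Rounding up gives 8, 4, 5, 6, 1 = 24 seats, so the divisor must be adjusted.
With modified divisor 1500: modified quotas Alpha 6.782, Zeta 3.520, Epsilon 4.098, Delta 4.457, Theta 0.656.
Rounding up: Alpha 7, Zeta 4, Epsilon 5, Delta 5, Theta 1 (total 22).

Alpha: 7; Zeta: 4; Epsilon: 5; Delta: 5; Theta: 1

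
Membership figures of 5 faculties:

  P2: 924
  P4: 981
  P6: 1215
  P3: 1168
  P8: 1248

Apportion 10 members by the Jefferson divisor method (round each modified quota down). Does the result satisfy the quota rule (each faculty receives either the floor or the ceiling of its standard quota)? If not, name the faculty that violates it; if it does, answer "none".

Standard quotas: P2 1.669, P4 1.772, P6 2.195, P3 2.110, P8 2.254.
Jefferson allocation: P2 2, P4 2, P6 2, P3 2, P8 2.
Every allocation lies between the lower and upper quota.

none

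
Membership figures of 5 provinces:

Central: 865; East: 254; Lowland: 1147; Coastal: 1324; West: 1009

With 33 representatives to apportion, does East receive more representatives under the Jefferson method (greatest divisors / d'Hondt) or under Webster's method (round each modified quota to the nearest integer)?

Webster

Jefferson: Central 6, East 1, Lowland 9, Coastal 10, West 7.
Webster: Central 6, East 2, Lowland 8, Coastal 10, West 7.
East gets 1 under Jefferson and 2 under Webster.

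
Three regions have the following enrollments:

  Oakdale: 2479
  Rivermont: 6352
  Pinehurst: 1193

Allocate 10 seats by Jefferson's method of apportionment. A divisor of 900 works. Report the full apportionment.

With modified divisor 900: modified quotas Oakdale 2.754, Rivermont 7.058, Pinehurst 1.326.
Rounding down: Oakdale 2, Rivermont 7, Pinehurst 1 (total 10).

Oakdale=2, Rivermont=7, Pinehurst=1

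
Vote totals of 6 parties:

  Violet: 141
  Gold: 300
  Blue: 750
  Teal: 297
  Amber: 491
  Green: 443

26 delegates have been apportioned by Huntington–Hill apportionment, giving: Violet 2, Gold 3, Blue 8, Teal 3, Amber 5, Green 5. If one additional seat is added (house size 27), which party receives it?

Amber

Priority for the next seat is population ÷ (√(s·(s+1))).
Priorities: Violet 57.563, Gold 86.603, Blue 88.388, Teal 85.737, Amber 89.644, Green 80.880.
Highest priority: Amber.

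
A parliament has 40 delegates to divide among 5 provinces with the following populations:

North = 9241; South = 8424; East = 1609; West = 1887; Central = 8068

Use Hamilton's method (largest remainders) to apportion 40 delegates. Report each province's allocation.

North: 13, South: 11, East: 2, West: 3, Central: 11

Standard divisor: 29229 ÷ 40 ≈ 730.725.
Standard quotas: North 12.6463, South 11.5283, East 2.2019, West 2.5824, Central 11.0411.
Lower quotas: North 12, South 11, East 2, West 2, Central 11 (sum 38, leaving 2 seats).
Remainders in descending order: North 0.6463, West 0.5824, South 0.5283, East 0.2019, Central 0.0411.
The surplus seats go to North, West.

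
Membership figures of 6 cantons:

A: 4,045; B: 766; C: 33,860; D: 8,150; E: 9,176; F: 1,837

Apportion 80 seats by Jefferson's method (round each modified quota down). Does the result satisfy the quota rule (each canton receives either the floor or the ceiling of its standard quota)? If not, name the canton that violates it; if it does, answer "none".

Standard quotas: A 5.595, B 1.060, C 46.838, D 11.274, E 12.693, F 2.541.
Jefferson allocation: A 5, B 1, C 48, D 11, E 13, F 2.
C has quota 46.838 (lower 46, upper 47) but receives 48 — outside the quota interval.

C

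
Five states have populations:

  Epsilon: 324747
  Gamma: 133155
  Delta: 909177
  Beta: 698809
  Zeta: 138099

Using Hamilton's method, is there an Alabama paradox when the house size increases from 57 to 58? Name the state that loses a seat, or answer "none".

At 57 seats: Epsilon 8, Gamma 3, Delta 24, Beta 18, Zeta 4.
At 58 seats: Epsilon 9, Gamma 3, Delta 24, Beta 18, Zeta 4.
No state's allocation decreased.

none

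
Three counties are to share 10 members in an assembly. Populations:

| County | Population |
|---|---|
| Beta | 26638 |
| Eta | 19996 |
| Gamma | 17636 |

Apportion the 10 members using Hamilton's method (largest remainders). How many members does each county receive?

The standard divisor is 64270/10 = 6427.
Standard quotas: Beta 4.1447, Eta 3.1112, Gamma 2.7440.
Lower quotas: Beta 4, Eta 3, Gamma 2 (sum 9, leaving 1 seat).
Remainders in descending order: Gamma 0.7440, Beta 0.1447, Eta 0.1112.
The surplus seat goes to Gamma.

Beta: 4, Eta: 3, Gamma: 3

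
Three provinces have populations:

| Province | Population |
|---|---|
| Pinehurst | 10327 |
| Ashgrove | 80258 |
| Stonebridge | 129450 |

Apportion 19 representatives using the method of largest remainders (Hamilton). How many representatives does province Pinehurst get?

1

The standard divisor is 220035/19 ≈ 11580.789.
Standard quotas: Pinehurst 0.8917, Ashgrove 6.9303, Stonebridge 11.1780.
Lower quotas: Pinehurst 0, Ashgrove 6, Stonebridge 11 (sum 17, leaving 2 seats).
Remainders in descending order: Ashgrove 0.9303, Pinehurst 0.8917, Stonebridge 0.1780.
The surplus seats go to Ashgrove, Pinehurst.
Pinehurst receives 1.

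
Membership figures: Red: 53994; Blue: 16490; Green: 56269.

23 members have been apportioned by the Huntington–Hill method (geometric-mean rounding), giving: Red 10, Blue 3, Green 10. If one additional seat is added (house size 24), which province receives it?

Priority for the next seat is population ÷ (√(s·(s+1))).
Priorities: Red 5148.126, Blue 4760.253, Green 5365.039.
Highest priority: Green.

Green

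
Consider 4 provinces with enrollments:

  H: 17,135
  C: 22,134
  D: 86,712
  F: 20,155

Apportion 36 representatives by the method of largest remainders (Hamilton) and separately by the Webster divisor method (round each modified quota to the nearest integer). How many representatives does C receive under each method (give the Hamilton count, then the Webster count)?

6 and 5

Hamilton: H 4, C 6, D 21, F 5.
Webster: H 4, C 5, D 22, F 5.
C gets 6 under Hamilton and 5 under Webster.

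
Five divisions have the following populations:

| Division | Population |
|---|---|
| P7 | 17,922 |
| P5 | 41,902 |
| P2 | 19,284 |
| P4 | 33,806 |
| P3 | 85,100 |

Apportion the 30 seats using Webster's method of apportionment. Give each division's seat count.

Standard divisor 198014/30 ≈ 6600.467; standard quotas: P7 2.715, P5 6.348, P2 2.922, P4 5.122, P3 12.893.
Rounding to the nearest integer gives P7 3, P5 6, P2 3, P4 5, P3 13 — total 30, matching the house size, so no adjustment is needed.

P7: 3, P5: 6, P2: 3, P4: 5, P3: 13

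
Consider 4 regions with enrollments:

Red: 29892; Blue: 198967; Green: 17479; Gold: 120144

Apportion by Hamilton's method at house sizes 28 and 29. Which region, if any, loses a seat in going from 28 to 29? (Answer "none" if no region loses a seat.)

Green

At 28 seats: Red 2, Blue 15, Green 2, Gold 9.
At 29 seats: Red 2, Blue 16, Green 1, Gold 10.
Green drops from 2 to 1.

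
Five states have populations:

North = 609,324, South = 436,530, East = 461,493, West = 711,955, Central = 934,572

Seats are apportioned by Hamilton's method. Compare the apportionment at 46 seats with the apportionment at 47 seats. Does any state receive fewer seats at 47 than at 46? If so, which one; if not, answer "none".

none

At 46 seats: North 9, South 6, East 7, West 10, Central 14.
At 47 seats: North 9, South 6, East 7, West 11, Central 14.
No state's allocation decreased.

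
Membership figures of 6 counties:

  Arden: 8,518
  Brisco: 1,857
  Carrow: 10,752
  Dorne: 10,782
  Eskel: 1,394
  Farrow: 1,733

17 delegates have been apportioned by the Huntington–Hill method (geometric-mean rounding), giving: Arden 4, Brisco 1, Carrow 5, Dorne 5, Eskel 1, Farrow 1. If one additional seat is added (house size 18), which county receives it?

Priority for the next seat is population ÷ (√(s·(s+1))).
Priorities: Arden 1904.683, Brisco 1313.097, Carrow 1963.038, Dorne 1968.515, Eskel 985.707, Farrow 1225.416.
Highest priority: Dorne.

Dorne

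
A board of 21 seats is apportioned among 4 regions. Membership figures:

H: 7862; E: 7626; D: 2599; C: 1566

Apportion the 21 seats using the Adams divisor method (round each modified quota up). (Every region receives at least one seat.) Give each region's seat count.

Standard divisor 19653/21 ≈ 935.857; standard quotas: H 8.401, E 8.149, D 2.777, C 1.673.
Rounding up gives 9, 9, 3, 2 = 23 seats, so the divisor must be adjusted.
With modified divisor 1000: modified quotas H 7.862, E 7.626, D 2.599, C 1.566.
Rounding up: H 8, E 8, D 3, C 2 (total 21).

H 8, E 8, D 3, C 2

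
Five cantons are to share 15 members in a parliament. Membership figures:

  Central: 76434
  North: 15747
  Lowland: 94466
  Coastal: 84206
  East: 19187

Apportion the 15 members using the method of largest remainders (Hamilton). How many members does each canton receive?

The standard divisor is 290040/15 = 19336.
Standard quotas: Central 3.9529, North 0.8144, Lowland 4.8855, Coastal 4.3549, East 0.9923.
Lower quotas: Central 3, North 0, Lowland 4, Coastal 4, East 0 (sum 11, leaving 4 seats).
Remainders in descending order: East 0.9923, Central 0.9529, Lowland 0.8855, North 0.8144, Coastal 0.3549.
The surplus seats go to East, Central, Lowland, North.

Central 4, North 1, Lowland 5, Coastal 4, East 1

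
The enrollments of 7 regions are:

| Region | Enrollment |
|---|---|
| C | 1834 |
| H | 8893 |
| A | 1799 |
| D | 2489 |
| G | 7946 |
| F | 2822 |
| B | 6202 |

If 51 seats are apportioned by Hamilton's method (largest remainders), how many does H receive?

The standard divisor is 31985/51 ≈ 627.157.
Standard quotas: C 2.9243, H 14.1799, A 2.8685, D 3.9687, G 12.6699, F 4.4997, B 9.8891.
Lower quotas: C 2, H 14, A 2, D 3, G 12, F 4, B 9 (sum 46, leaving 5 seats).
Remainders in descending order: D 0.9687, C 0.9243, B 0.8891, A 0.8685, G 0.6699, F 0.4997, H 0.1799.
The surplus seats go to D, C, B, A, G.
H receives 14.

14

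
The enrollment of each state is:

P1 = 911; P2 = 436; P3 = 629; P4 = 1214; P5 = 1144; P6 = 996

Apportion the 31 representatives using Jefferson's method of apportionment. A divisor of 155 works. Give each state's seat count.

With modified divisor 155: modified quotas P1 5.877, P2 2.813, P3 4.058, P4 7.832, P5 7.381, P6 6.426.
Rounding down: P1 5, P2 2, P3 4, P4 7, P5 7, P6 6 (total 31).

P1 5, P2 2, P3 4, P4 7, P5 7, P6 6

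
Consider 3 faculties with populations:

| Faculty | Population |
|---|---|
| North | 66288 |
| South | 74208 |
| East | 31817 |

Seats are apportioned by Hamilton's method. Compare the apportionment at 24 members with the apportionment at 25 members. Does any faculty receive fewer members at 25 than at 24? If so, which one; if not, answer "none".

East

At 24 seats: North 9, South 10, East 5.
At 25 seats: North 10, South 11, East 4.
East drops from 5 to 4.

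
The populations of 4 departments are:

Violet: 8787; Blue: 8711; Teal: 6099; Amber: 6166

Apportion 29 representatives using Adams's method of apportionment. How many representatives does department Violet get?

Standard divisor 29763/29 ≈ 1026.31; standard quotas: Violet 8.562, Blue 8.488, Teal 5.943, Amber 6.008.
Rounding up gives 9, 9, 6, 7 = 31 seats, so the divisor must be adjusted.
With modified divisor 1094: modified quotas Violet 8.032, Blue 7.963, Teal 5.575, Amber 5.636.
Rounding up: Violet 9, Blue 8, Teal 6, Amber 6 (total 29).
Violet receives 9.

9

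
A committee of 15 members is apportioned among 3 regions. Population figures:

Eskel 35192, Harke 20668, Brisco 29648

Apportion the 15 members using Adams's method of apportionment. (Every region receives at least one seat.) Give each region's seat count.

Standard divisor 85508/15 ≈ 5700.533; standard quotas: Eskel 6.173, Harke 3.626, Brisco 5.201.
Rounding up gives 7, 4, 6 = 17 seats, so the divisor must be adjusted.
With modified divisor 6400: modified quotas Eskel 5.499, Harke 3.229, Brisco 4.633.
Rounding up: Eskel 6, Harke 4, Brisco 5 (total 15).

Eskel=6, Harke=4, Brisco=5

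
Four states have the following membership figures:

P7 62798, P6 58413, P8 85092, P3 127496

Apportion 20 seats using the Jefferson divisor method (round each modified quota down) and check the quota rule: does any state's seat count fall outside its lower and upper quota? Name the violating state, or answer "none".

Standard quotas: P7 3.763, P6 3.500, P8 5.098, P3 7.639.
Jefferson allocation: P7 4, P6 3, P8 5, P3 8.
Every allocation lies between the lower and upper quota.

none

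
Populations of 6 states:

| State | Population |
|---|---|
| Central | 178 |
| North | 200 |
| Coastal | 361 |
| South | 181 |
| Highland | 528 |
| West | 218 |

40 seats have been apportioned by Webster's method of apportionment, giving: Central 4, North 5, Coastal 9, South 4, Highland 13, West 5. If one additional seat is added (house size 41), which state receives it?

Priority for the next seat is population ÷ (current seats + 0.5).
Priorities: Central 39.556, North 36.364, Coastal 38.000, South 40.222, Highland 39.111, West 39.636.
Highest priority: South.

South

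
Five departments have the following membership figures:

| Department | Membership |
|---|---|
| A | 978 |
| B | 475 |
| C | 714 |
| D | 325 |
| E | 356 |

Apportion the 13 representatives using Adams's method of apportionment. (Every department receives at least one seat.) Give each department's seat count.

Standard divisor 2848/13 ≈ 219.077; standard quotas: A 4.464, B 2.168, C 3.259, D 1.483, E 1.625.
Rounding up gives 5, 3, 4, 2, 2 = 16 seats, so the divisor must be adjusted.
With modified divisor 300: modified quotas A 3.260, B 1.583, C 2.380, D 1.083, E 1.187.
Rounding up: A 4, B 2, C 3, D 2, E 2 (total 13).

A: 4, B: 2, C: 3, D: 2, E: 2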